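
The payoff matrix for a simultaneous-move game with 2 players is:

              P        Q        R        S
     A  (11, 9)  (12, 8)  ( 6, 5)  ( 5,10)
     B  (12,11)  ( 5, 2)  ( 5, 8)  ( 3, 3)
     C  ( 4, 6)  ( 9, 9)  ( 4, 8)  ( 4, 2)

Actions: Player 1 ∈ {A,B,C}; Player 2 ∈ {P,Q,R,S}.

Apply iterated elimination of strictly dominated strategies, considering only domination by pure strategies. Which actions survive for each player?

P1 drop C (A beats it: P:11>4 Q:12>9 R:6>4 S:5>4)
P2 drop Q (P beats it: A:9>8 B:11>2)
P2 drop R (P beats it: A:9>5 B:11>8)
P1→{A,B} P2→{P,S}

IESDS → P1:{A,B} P2:{P,S}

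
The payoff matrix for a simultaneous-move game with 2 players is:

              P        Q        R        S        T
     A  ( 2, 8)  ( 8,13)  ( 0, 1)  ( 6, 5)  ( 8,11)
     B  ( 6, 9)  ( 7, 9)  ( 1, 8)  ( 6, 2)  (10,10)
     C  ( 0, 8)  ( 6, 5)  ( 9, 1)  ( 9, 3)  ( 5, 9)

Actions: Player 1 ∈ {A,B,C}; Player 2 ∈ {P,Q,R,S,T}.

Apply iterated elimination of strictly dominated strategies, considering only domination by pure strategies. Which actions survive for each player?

IESDS → P1:{A,B} P2:{Q,T}

P2 drop P (T beats it: A:11>8 B:10>9 C:9>8)
P2 drop R (Q beats it: A:13>1 B:9>8 C:5>1)
P2 drop S (Q beats it: A:13>5 B:9>2 C:5>3)
P1 drop C (A beats it: Q:8>6 T:8>5)
P1→{A,B} P2→{Q,T}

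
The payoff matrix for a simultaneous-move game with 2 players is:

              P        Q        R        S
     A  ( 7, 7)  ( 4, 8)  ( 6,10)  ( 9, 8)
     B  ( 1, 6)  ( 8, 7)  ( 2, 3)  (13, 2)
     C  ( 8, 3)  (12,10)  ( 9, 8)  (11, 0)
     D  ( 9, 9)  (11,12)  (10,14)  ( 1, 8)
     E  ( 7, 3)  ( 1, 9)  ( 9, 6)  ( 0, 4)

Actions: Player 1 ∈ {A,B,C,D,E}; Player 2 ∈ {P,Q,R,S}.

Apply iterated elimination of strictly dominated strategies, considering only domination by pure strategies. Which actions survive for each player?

P1 drop A (C beats it: P:8>7 Q:12>4 R:9>6 S:11>9)
P1 drop E (D beats it: P:9>7 Q:11>1 R:10>9 S:1>0)
P2 drop P (Q beats it: B:7>6 C:10>3 D:12>9)
P2 drop S (Q beats it: B:7>2 C:10>0 D:12>8)
P1 drop B (C beats it: Q:12>8 R:9>2)
P1→{C,D} P2→{Q,R}

IESDS → P1:{C,D} P2:{Q,R}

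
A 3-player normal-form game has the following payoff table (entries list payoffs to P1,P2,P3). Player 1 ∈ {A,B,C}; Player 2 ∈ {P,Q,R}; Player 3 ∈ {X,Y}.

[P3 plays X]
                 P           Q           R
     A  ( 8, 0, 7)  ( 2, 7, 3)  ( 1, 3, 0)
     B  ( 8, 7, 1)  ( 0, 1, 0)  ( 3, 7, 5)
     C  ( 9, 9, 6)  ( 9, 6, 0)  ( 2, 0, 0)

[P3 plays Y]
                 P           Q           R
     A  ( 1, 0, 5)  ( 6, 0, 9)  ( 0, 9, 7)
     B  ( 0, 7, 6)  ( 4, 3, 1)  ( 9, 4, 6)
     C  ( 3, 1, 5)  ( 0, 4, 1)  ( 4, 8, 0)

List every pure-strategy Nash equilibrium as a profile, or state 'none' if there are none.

(A,P,X): not NE [P1→C gives 9>8; P2→Q gives 7>0]
(A,P,Y): not NE [P1→C gives 3>1; P2→R gives 9>0; P3→X gives 7>5]
(A,Q,X): not NE [P1→C gives 9>2; P3→Y gives 9>3]
(A,Q,Y): not NE [P2→R gives 9>0]
(A,R,X): not NE [P1→B gives 3>1; P2→Q gives 7>3; P3→Y gives 7>0]
(A,R,Y): not NE [P1→B gives 9>0]
(B,P,X): not NE [P1→C gives 9>8; P3→Y gives 6>1]
(B,P,Y): not NE [P1→C gives 3>0]
(B,Q,X): not NE [P1→C gives 9>0; P2→R gives 7>1; P3→Y gives 1>0]
(B,Q,Y): not NE [P1→A gives 6>4; P2→P gives 7>3]
(B,R,X): not NE [P3→Y gives 6>5]
(B,R,Y): not NE [P2→P gives 7>4]
(C,P,X): NE
(C,P,Y): not NE [P2→R gives 8>1; P3→X gives 6>5]
(C,Q,X): not NE [P2→P gives 9>6; P3→Y gives 1>0]
(C,Q,Y): not NE [P1→A gives 6>0; P2→R gives 8>4]
(C,R,X): not NE [P1→B gives 3>2; P2→P gives 9>0]
(C,R,Y): not NE [P1→B gives 9>4]

PSNE = {(C,P,X)}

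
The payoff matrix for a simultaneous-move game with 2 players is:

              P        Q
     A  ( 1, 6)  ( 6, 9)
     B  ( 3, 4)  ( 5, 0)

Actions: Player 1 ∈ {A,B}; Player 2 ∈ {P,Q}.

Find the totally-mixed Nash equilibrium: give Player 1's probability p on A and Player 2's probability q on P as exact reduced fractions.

P1 indiff ⇒ q·1+(1-q)·6 = q·3+(1-q)·5 ⇒ q(-2) = (1-q)(-1) ⇒ q = 1/3
P2 indiff ⇒ p·6+(1-p)·4 = p·9+(1-p)·0 ⇒ p(-3) = (1-p)(-4) ⇒ p = 4/7

(p,q) = (4/7, 1/3)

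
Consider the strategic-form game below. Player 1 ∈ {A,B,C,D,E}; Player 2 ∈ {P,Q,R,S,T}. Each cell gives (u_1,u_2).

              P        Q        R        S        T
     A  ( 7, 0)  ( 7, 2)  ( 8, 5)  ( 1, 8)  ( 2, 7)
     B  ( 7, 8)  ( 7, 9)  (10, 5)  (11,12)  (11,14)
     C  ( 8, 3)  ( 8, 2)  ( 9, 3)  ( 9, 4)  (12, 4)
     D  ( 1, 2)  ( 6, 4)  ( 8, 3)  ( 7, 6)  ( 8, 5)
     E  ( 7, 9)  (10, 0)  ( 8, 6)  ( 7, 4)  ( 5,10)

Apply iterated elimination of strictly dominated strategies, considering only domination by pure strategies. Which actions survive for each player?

P1 drop A (C beats it: P:8>7 Q:8>7 R:9>8 S:9>1 T:12>2)
P1 drop D (B beats it: P:7>1 Q:7>6 R:10>8 S:11>7 T:11>8)
P2 drop P (T beats it: B:14>8 C:4>3 E:10>9)
P2 drop Q (S beats it: B:12>9 C:4>2 E:4>0)
P1 drop E (B beats it: R:10>8 S:11>7 T:11>5)
P2 drop R (S beats it: B:12>5 C:4>3)
P1→{B,C} P2→{S,T}

Remaining: P1:{B,C} P2:{S,T}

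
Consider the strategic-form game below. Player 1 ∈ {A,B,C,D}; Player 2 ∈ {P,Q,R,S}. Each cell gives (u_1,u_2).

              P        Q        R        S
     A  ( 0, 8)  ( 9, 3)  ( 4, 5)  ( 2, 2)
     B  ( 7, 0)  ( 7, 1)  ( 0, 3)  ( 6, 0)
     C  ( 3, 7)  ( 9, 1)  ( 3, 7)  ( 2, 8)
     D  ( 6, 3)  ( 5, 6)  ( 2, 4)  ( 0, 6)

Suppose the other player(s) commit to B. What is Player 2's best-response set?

argmax u_2 = {R}

u_2(P vs B) = 0
u_2(Q vs B) = 1
u_2(R vs B) = 3
u_2(S vs B) = 0
max payoff 3 at {R}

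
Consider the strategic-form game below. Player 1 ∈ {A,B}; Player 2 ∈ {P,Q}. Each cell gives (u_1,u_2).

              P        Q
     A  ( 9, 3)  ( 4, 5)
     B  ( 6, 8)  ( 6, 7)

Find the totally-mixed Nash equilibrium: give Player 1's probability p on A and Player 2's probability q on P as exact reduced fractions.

P1 mixes 1/3 on A; P2 mixes 2/5 on P

P1 indiff ⇒ q·9+(1-q)·4 = q·6+(1-q)·6 ⇒ q(3) = (1-q)(2) ⇒ q = 2/5
P2 indiff ⇒ p·3+(1-p)·8 = p·5+(1-p)·7 ⇒ p(-2) = (1-p)(-1) ⇒ p = 1/3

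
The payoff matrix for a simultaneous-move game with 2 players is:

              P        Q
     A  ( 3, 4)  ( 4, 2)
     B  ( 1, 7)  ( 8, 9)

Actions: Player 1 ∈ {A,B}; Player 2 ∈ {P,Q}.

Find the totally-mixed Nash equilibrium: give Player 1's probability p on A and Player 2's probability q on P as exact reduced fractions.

P1 mixes 1/2 on A; P2 mixes 2/3 on P

P1 indiff ⇒ q·3+(1-q)·4 = q·1+(1-q)·8 ⇒ q(2) = (1-q)(4) ⇒ q = 2/3
P2 indiff ⇒ p·4+(1-p)·7 = p·2+(1-p)·9 ⇒ p(2) = (1-p)(2) ⇒ p = 1/2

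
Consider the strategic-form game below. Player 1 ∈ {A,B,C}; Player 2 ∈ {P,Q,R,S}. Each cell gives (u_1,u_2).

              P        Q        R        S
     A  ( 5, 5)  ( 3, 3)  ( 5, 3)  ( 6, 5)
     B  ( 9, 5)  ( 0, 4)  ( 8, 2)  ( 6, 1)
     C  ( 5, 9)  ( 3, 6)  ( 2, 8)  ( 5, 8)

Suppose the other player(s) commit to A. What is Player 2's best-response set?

BR_2 = {P,S}

u_2(P vs A) = 5
u_2(Q vs A) = 3
u_2(R vs A) = 3
u_2(S vs A) = 5
max payoff 5 at {P,S}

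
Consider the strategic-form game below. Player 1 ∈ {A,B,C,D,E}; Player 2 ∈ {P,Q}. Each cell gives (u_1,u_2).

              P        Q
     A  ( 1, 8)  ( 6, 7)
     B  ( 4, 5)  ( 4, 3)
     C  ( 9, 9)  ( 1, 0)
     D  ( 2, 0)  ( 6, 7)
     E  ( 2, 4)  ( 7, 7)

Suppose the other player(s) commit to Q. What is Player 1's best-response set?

P1 best: {E}

u_1(A vs Q) = 6
u_1(B vs Q) = 4
u_1(C vs Q) = 1
u_1(D vs Q) = 6
u_1(E vs Q) = 7
max payoff 7 at {E}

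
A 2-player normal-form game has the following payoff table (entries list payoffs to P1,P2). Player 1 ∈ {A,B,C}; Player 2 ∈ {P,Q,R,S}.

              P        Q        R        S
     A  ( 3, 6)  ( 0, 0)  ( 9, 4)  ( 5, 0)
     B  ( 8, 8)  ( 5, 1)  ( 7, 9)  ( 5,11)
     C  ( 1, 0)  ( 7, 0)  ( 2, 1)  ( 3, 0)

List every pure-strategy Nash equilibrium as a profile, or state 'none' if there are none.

Nash profiles: (B,S)

(A,P): not NE [P1→B gives 8>3]
(A,Q): not NE [P1→C gives 7>0; P2→P gives 6>0]
(A,R): not NE [P2→P gives 6>4]
(A,S): not NE [P2→P gives 6>0]
(B,P): not NE [P2→S gives 11>8]
(B,Q): not NE [P1→C gives 7>5; P2→S gives 11>1]
(B,R): not NE [P1→A gives 9>7; P2→S gives 11>9]
(B,S): NE
(C,P): not NE [P1→B gives 8>1; P2→R gives 1>0]
(C,Q): not NE [P2→R gives 1>0]
(C,R): not NE [P1→A gives 9>2]
(C,S): not NE [P1→B gives 5>3; P2→R gives 1>0]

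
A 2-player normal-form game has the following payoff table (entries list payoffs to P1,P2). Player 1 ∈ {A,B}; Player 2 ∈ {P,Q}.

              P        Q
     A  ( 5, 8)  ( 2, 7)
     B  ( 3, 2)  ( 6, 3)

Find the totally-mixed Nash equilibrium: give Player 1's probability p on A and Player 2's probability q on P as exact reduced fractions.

(p,q) = (1/2, 2/3)

P1 indiff ⇒ q·5+(1-q)·2 = q·3+(1-q)·6 ⇒ q(2) = (1-q)(4) ⇒ q = 2/3
P2 indiff ⇒ p·8+(1-p)·2 = p·7+(1-p)·3 ⇒ p(1) = (1-p)(1) ⇒ p = 1/2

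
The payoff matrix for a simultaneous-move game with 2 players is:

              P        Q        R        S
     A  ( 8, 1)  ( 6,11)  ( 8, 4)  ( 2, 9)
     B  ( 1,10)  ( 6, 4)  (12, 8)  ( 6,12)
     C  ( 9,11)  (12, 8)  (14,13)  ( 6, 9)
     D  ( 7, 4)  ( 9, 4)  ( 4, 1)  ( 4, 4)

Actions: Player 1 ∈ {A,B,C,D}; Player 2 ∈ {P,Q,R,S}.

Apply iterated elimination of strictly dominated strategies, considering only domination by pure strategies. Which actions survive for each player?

P1 drop A (C beats it: P:9>8 Q:12>6 R:14>8 S:6>2)
P1 drop D (C beats it: P:9>7 Q:12>9 R:14>4 S:6>4)
P2 drop Q (P beats it: B:10>4 C:11>8)
P1→{B,C} P2→{P,R,S}

Remaining: P1:{B,C} P2:{P,R,S}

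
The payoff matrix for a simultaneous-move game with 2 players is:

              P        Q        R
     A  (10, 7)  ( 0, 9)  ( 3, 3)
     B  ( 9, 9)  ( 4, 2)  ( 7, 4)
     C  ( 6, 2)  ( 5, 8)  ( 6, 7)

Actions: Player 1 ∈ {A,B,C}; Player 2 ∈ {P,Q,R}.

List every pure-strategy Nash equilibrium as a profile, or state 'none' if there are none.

(A,P): not NE [P2→Q gives 9>7]
(A,Q): not NE [P1→C gives 5>0]
(A,R): not NE [P1→B gives 7>3; P2→Q gives 9>3]
(B,P): not NE [P1→A gives 10>9]
(B,Q): not NE [P1→C gives 5>4; P2→P gives 9>2]
(B,R): not NE [P2→P gives 9>4]
(C,P): not NE [P1→A gives 10>6; P2→Q gives 8>2]
(C,Q): NE
(C,R): not NE [P1→B gives 7>6; P2→Q gives 8>7]

NE set: (C,Q)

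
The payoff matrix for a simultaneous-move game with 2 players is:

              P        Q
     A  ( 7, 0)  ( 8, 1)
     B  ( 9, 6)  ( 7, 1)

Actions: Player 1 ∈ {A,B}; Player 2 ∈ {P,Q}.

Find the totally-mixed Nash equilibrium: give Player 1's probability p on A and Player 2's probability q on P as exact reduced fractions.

p=5/6, q=1/3

P1 indiff ⇒ q·7+(1-q)·8 = q·9+(1-q)·7 ⇒ q(-2) = (1-q)(-1) ⇒ q = 1/3
P2 indiff ⇒ p·0+(1-p)·6 = p·1+(1-p)·1 ⇒ p(-1) = (1-p)(-5) ⇒ p = 5/6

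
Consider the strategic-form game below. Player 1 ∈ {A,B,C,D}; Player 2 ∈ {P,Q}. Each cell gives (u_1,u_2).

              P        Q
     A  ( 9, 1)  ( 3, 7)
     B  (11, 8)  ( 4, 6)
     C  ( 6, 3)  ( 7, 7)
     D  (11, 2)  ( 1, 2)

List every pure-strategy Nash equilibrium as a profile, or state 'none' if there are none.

(A,P): not NE [P1→D gives 11>9; P2→Q gives 7>1]
(A,Q): not NE [P1→C gives 7>3]
(B,P): NE
(B,Q): not NE [P1→C gives 7>4; P2→P gives 8>6]
(C,P): not NE [P1→D gives 11>6; P2→Q gives 7>3]
(C,Q): NE
(D,P): NE
(D,Q): not NE [P1→C gives 7>1]

Nash profiles: (B,P), (C,Q), (D,P)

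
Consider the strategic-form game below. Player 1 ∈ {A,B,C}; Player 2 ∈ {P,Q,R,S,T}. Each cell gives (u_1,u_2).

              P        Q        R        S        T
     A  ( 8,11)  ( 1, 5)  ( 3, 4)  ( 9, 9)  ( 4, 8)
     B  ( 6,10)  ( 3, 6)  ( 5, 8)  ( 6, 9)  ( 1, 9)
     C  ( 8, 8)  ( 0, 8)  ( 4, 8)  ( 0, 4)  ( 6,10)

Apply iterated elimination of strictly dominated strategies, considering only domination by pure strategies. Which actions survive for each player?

P2 drop Q (T beats it: A:8>5 B:9>6 C:10>8)
P2 drop R (T beats it: A:8>4 B:9>8 C:10>8)
P1 drop B (A beats it: P:8>6 S:9>6 T:4>1)
P2 drop S (P beats it: A:11>9 C:8>4)
P1→{A,C} P2→{P,T}

Survivors P1:{A,C} P2:{P,T}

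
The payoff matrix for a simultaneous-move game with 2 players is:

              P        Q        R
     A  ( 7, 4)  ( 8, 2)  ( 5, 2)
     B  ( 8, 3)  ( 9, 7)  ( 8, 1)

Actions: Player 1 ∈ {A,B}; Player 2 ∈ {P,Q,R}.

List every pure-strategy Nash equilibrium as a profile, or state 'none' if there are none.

NE set: (B,Q)

(A,P): not NE [P1→B gives 8>7]
(A,Q): not NE [P1→B gives 9>8; P2→P gives 4>2]
(A,R): not NE [P1→B gives 8>5; P2→P gives 4>2]
(B,P): not NE [P2→Q gives 7>3]
(B,Q): NE
(B,R): not NE [P2→Q gives 7>1]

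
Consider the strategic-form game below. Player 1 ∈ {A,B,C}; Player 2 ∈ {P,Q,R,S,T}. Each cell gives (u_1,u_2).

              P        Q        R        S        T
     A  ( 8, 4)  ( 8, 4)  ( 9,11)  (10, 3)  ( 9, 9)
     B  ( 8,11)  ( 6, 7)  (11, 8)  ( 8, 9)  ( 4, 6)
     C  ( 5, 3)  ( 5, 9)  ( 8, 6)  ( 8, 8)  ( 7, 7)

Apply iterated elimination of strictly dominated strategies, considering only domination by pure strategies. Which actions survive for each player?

IESDS → P1:{A,B} P2:{P,R}

P1 drop C (A beats it: P:8>5 Q:8>5 R:9>8 S:10>8 T:9>7)
P2 drop Q (R beats it: A:11>4 B:8>7)
P2 drop S (P beats it: A:4>3 B:11>9)
P2 drop T (R beats it: A:11>9 B:8>6)
P1→{A,B} P2→{P,R}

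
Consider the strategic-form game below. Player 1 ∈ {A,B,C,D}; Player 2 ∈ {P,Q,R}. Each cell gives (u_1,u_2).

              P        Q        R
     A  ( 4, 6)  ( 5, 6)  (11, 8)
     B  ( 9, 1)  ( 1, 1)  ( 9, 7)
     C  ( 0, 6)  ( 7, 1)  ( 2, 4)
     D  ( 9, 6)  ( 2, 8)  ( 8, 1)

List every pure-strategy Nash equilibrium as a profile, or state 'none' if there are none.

(A,P): not NE [P1→D gives 9>4; P2→R gives 8>6]
(A,Q): not NE [P1→C gives 7>5; P2→R gives 8>6]
(A,R): NE
(B,P): not NE [P2→R gives 7>1]
(B,Q): not NE [P1→C gives 7>1; P2→R gives 7>1]
(B,R): not NE [P1→A gives 11>9]
(C,P): not NE [P1→D gives 9>0]
(C,Q): not NE [P2→P gives 6>1]
(C,R): not NE [P1→A gives 11>2; P2→P gives 6>4]
(D,P): not NE [P2→Q gives 8>6]
(D,Q): not NE [P1→C gives 7>2]
(D,R): not NE [P1→A gives 11>8; P2→Q gives 8>1]

NE set: (A,R)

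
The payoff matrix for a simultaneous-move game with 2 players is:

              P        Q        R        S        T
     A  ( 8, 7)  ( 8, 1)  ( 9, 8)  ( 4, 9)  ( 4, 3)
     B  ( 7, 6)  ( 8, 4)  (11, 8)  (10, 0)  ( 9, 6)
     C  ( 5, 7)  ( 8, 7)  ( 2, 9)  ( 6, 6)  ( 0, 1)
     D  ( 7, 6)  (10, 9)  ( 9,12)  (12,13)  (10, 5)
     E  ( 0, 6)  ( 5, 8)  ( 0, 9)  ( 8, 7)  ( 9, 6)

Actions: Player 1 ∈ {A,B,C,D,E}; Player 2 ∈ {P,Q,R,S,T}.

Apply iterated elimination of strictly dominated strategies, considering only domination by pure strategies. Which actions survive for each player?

P1 drop C (D beats it: P:7>5 Q:10>8 R:9>2 S:12>6 T:10>0)
P1 drop E (D beats it: P:7>0 Q:10>5 R:9>0 S:12>8 T:10>9)
P2 drop P (R beats it: A:8>7 B:8>6 D:12>6)
P2 drop Q (R beats it: A:8>1 B:8>4 D:12>9)
P1 drop A (B beats it: R:11>9 S:10>4 T:9>4)
P2 drop T (R beats it: B:8>6 D:12>5)
P1→{B,D} P2→{R,S}

Remaining: P1:{B,D} P2:{R,S}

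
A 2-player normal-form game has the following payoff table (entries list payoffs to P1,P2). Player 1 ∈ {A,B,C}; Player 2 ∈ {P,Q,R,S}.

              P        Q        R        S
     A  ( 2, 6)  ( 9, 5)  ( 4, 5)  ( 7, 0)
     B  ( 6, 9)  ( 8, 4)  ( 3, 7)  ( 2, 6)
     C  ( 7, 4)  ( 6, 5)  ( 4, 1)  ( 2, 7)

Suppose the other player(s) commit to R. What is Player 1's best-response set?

u_1(A vs R) = 4
u_1(B vs R) = 3
u_1(C vs R) = 4
max payoff 4 at {A,C}

P1 best: {A,C}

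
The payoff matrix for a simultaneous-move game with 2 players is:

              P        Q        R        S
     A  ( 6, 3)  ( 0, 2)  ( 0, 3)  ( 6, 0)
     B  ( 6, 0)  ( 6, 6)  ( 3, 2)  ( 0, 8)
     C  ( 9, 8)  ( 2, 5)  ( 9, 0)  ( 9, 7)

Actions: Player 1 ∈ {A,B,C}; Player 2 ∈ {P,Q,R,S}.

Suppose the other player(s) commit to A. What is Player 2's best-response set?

u_2(P vs A) = 3
u_2(Q vs A) = 2
u_2(R vs A) = 3
u_2(S vs A) = 0
max payoff 3 at {P,R}

BR_2 = {P,R}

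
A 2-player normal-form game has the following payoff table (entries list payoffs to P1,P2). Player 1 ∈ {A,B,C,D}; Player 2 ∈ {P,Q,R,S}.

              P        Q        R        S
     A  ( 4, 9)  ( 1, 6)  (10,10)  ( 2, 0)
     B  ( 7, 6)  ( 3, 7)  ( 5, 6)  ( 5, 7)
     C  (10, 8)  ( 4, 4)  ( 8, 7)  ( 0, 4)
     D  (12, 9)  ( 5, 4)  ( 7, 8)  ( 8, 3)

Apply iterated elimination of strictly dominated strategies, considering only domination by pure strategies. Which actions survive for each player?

P1 drop B (D beats it: P:12>7 Q:5>3 R:7>5 S:8>5)
P2 drop Q (P beats it: A:9>6 C:8>4 D:9>4)
P2 drop S (P beats it: A:9>0 C:8>4 D:9>3)
P1→{A,C,D} P2→{P,R}

IESDS → P1:{A,C,D} P2:{P,R}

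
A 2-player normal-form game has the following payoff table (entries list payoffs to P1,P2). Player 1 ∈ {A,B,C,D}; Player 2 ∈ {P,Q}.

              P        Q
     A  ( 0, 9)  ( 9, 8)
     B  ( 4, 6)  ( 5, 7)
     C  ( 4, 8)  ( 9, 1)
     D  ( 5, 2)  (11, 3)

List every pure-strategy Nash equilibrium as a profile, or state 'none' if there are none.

PSNE = {(D,Q)}

(A,P): not NE [P1→D gives 5>0]
(A,Q): not NE [P1→D gives 11>9; P2→P gives 9>8]
(B,P): not NE [P1→D gives 5>4; P2→Q gives 7>6]
(B,Q): not NE [P1→D gives 11>5]
(C,P): not NE [P1→D gives 5>4]
(C,Q): not NE [P1→D gives 11>9; P2→P gives 8>1]
(D,P): not NE [P2→Q gives 3>2]
(D,Q): NE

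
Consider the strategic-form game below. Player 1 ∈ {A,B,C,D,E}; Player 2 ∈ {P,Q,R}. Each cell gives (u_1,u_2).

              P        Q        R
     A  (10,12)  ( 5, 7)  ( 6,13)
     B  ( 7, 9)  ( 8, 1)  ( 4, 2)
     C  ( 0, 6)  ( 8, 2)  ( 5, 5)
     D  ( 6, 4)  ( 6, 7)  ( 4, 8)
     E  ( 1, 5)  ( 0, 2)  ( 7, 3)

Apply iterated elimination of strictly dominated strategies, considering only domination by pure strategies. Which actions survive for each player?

P2 drop Q (R beats it: A:13>7 B:2>1 C:5>2 D:8>7 E:3>2)
P1 drop B (A beats it: P:10>7 R:6>4)
P1 drop C (A beats it: P:10>0 R:6>5)
P1 drop D (A beats it: P:10>6 R:6>4)
P1→{A,E} P2→{P,R}

IESDS → P1:{A,E} P2:{P,R}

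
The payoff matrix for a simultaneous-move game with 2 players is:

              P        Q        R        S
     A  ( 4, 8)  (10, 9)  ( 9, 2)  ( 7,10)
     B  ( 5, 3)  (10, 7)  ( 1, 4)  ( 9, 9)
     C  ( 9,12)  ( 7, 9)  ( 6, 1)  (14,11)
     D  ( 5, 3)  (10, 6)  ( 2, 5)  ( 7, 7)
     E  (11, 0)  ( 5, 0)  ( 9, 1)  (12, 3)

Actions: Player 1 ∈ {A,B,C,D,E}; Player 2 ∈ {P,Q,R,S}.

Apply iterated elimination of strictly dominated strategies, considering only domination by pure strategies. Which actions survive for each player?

Survivors P1:{C,E} P2:{P,S}

P2 drop Q (S beats it: A:10>9 B:9>7 C:11>9 D:7>6 E:3>0)
P1 drop B (C beats it: P:9>5 R:6>1 S:14>9)
P1 drop D (C beats it: P:9>5 R:6>2 S:14>7)
P2 drop R (S beats it: A:10>2 C:11>1 E:3>1)
P1 drop A (C beats it: P:9>4 S:14>7)
P1→{C,E} P2→{P,S}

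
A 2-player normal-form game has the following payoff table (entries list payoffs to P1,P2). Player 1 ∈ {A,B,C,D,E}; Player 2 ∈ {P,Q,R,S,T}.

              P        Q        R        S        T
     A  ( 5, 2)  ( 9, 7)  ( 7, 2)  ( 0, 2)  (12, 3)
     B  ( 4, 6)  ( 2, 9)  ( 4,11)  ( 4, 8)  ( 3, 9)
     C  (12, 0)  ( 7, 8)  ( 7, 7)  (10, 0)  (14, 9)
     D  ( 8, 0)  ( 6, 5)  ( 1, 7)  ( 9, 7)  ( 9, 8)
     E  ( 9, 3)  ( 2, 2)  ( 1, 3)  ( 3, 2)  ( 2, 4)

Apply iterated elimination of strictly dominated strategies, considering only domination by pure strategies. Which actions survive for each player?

P1 drop B (C beats it: P:12>4 Q:7>2 R:7>4 S:10>4 T:14>3)
P1 drop D (C beats it: P:12>8 Q:7>6 R:7>1 S:10>9 T:14>9)
P1 drop E (C beats it: P:12>9 Q:7>2 R:7>1 S:10>3 T:14>2)
P2 drop P (Q beats it: A:7>2 C:8>0)
P2 drop R (Q beats it: A:7>2 C:8>7)
P2 drop S (Q beats it: A:7>2 C:8>0)
P1→{A,C} P2→{Q,T}

IESDS → P1:{A,C} P2:{Q,T}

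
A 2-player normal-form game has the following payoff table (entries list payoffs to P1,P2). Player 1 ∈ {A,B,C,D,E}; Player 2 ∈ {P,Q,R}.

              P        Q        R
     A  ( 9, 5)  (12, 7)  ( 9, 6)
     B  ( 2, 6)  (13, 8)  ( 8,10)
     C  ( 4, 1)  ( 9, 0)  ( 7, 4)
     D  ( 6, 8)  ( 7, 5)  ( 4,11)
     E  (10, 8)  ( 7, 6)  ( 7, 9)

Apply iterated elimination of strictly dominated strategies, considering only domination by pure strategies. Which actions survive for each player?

P1 drop C (A beats it: P:9>4 Q:12>9 R:9>7)
P1 drop D (A beats it: P:9>6 Q:12>7 R:9>4)
P2 drop P (R beats it: A:6>5 B:10>6 E:9>8)
P1 drop E (A beats it: Q:12>7 R:9>7)
P1→{A,B} P2→{Q,R}

Survivors P1:{A,B} P2:{Q,R}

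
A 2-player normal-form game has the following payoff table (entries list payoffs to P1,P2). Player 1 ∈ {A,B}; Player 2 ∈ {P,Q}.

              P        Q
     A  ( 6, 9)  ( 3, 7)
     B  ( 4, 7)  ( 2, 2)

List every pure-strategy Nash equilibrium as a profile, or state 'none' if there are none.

NE set: (A,P)

(A,P): NE
(A,Q): not NE [P2→P gives 9>7]
(B,P): not NE [P1→A gives 6>4]
(B,Q): not NE [P1→A gives 3>2; P2→P gives 7>2]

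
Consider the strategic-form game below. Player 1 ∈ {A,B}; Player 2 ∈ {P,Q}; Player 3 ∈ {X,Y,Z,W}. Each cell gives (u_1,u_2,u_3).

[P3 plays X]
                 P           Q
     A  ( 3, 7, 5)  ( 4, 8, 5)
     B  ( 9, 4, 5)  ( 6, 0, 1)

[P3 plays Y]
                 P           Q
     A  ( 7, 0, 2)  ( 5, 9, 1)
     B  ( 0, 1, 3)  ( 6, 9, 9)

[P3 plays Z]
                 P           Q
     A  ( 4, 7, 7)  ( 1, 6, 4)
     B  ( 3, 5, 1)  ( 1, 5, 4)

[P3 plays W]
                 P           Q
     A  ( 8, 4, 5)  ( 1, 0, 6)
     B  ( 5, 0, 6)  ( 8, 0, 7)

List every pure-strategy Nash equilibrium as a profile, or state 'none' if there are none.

Nash profiles: (A,P,Z), (B,Q,Y)

(A,P,X): not NE [P1→B gives 9>3; P2→Q gives 8>7; P3→Z gives 7>5]
(A,P,Y): not NE [P2→Q gives 9>0; P3→Z gives 7>2]
(A,P,Z): NE
(A,P,W): not NE [P3→Z gives 7>5]
(A,Q,X): not NE [P1→B gives 6>4; P3→W gives 6>5]
(A,Q,Y): not NE [P1→B gives 6>5; P3→W gives 6>1]
(A,Q,Z): not NE [P2→P gives 7>6; P3→W gives 6>4]
(A,Q,W): not NE [P1→B gives 8>1; P2→P gives 4>0]
(B,P,X): not NE [P3→W gives 6>5]
(B,P,Y): not NE [P1→A gives 7>0; P2→Q gives 9>1; P3→W gives 6>3]
(B,P,Z): not NE [P1→A gives 4>3; P3→W gives 6>1]
(B,P,W): not NE [P1→A gives 8>5]
(B,Q,X): not NE [P2→P gives 4>0; P3→Y gives 9>1]
(B,Q,Y): NE
(B,Q,Z): not NE [P3→Y gives 9>4]
(B,Q,W): not NE [P3→Y gives 9>7]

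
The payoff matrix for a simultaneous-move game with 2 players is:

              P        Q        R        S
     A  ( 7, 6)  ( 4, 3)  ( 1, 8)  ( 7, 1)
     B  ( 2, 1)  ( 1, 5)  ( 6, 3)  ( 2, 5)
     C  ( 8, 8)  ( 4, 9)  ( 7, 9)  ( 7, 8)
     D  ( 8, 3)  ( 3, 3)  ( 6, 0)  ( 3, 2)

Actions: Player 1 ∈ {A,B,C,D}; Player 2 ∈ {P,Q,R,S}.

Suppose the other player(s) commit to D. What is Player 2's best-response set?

P2 best: {P,Q}

u_2(P vs D) = 3
u_2(Q vs D) = 3
u_2(R vs D) = 0
u_2(S vs D) = 2
max payoff 3 at {P,Q}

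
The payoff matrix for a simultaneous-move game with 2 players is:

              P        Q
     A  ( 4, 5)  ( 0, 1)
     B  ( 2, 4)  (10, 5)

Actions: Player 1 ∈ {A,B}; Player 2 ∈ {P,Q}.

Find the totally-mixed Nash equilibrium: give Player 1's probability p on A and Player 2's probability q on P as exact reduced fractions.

P1 mixes 1/5 on A; P2 mixes 5/6 on P

P1 indiff ⇒ q·4+(1-q)·0 = q·2+(1-q)·10 ⇒ q(2) = (1-q)(10) ⇒ q = 5/6
P2 indiff ⇒ p·5+(1-p)·4 = p·1+(1-p)·5 ⇒ p(4) = (1-p)(1) ⇒ p = 1/5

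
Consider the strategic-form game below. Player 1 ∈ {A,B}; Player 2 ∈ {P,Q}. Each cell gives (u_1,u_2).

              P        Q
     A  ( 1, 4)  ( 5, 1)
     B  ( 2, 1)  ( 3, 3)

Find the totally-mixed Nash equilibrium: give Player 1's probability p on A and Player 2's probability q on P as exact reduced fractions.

P1 indiff ⇒ q·1+(1-q)·5 = q·2+(1-q)·3 ⇒ q(-1) = (1-q)(-2) ⇒ q = 2/3
P2 indiff ⇒ p·4+(1-p)·1 = p·1+(1-p)·3 ⇒ p(3) = (1-p)(2) ⇒ p = 2/5

(p,q) = (2/5, 2/3)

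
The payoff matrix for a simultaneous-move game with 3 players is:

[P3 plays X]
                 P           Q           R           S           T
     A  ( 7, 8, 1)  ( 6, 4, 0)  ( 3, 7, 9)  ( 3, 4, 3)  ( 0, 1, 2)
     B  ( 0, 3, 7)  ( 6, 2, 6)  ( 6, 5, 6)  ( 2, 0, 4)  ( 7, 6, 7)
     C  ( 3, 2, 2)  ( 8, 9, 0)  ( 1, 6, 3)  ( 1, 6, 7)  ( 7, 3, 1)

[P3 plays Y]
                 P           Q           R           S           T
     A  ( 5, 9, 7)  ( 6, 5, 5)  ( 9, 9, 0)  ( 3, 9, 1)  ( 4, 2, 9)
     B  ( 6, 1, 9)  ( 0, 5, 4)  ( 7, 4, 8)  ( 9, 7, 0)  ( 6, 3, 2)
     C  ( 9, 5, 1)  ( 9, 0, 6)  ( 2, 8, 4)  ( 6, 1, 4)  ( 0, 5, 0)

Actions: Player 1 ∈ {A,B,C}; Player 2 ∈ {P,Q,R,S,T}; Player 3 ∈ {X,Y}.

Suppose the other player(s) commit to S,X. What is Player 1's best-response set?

u_1(A vs S,X) = 3
u_1(B vs S,X) = 2
u_1(C vs S,X) = 1
max payoff 3 at {A}

argmax u_1 = {A}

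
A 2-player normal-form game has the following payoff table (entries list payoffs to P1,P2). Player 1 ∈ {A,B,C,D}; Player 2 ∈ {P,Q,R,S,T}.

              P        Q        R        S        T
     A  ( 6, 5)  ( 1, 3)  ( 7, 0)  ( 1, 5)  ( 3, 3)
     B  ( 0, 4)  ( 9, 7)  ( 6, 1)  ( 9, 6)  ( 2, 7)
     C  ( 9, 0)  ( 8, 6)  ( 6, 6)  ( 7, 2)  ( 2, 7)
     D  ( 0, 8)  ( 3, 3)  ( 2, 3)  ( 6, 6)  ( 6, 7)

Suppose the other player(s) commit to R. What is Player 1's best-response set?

P1 best: {A}

u_1(A vs R) = 7
u_1(B vs R) = 6
u_1(C vs R) = 6
u_1(D vs R) = 2
max payoff 7 at {A}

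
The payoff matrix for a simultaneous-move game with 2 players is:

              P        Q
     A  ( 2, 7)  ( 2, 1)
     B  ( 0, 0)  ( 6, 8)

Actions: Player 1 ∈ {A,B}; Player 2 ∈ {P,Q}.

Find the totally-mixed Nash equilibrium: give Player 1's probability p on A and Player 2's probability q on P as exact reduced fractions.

P1 indiff ⇒ q·2+(1-q)·2 = q·0+(1-q)·6 ⇒ q(2) = (1-q)(4) ⇒ q = 2/3
P2 indiff ⇒ p·7+(1-p)·0 = p·1+(1-p)·8 ⇒ p(6) = (1-p)(8) ⇒ p = 4/7

(p,q) = (4/7, 2/3)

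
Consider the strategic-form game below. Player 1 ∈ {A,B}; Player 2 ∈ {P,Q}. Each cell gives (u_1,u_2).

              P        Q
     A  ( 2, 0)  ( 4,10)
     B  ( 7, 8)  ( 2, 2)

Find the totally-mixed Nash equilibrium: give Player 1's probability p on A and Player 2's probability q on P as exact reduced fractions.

(p,q) = (3/8, 2/7)

P1 indiff ⇒ q·2+(1-q)·4 = q·7+(1-q)·2 ⇒ q(-5) = (1-q)(-2) ⇒ q = 2/7
P2 indiff ⇒ p·0+(1-p)·8 = p·10+(1-p)·2 ⇒ p(-10) = (1-p)(-6) ⇒ p = 3/8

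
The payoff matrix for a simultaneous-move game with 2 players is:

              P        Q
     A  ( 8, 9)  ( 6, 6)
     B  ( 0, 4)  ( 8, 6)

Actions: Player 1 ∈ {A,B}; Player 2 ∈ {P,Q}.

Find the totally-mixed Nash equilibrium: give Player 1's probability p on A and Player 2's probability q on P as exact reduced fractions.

p=2/5, q=1/5

P1 indiff ⇒ q·8+(1-q)·6 = q·0+(1-q)·8 ⇒ q(8) = (1-q)(2) ⇒ q = 1/5
P2 indiff ⇒ p·9+(1-p)·4 = p·6+(1-p)·6 ⇒ p(3) = (1-p)(2) ⇒ p = 2/5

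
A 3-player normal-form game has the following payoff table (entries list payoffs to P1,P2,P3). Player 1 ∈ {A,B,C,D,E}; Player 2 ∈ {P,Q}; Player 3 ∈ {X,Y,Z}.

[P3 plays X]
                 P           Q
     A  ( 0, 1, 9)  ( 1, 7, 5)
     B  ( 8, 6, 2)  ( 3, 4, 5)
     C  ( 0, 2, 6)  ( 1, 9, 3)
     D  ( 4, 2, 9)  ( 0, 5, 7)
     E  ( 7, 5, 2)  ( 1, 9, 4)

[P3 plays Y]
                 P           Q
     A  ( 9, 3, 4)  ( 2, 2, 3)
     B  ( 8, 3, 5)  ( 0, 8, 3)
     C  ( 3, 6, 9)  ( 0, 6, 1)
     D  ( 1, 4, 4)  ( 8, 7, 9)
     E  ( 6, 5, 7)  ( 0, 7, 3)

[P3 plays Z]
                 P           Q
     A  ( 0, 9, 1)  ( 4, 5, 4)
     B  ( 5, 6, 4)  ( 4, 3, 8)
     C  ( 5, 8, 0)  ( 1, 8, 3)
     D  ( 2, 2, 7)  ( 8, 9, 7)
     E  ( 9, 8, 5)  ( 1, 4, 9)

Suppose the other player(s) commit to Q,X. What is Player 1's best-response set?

BR_1 = {B}

u_1(A vs Q,X) = 1
u_1(B vs Q,X) = 3
u_1(C vs Q,X) = 1
u_1(D vs Q,X) = 0
u_1(E vs Q,X) = 1
max payoff 3 at {B}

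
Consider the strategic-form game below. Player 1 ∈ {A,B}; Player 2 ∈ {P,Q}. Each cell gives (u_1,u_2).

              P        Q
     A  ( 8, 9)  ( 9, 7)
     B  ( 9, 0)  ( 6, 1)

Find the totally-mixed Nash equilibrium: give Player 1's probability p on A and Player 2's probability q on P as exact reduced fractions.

(p,q) = (1/3, 3/4)

P1 indiff ⇒ q·8+(1-q)·9 = q·9+(1-q)·6 ⇒ q(-1) = (1-q)(-3) ⇒ q = 3/4
P2 indiff ⇒ p·9+(1-p)·0 = p·7+(1-p)·1 ⇒ p(2) = (1-p)(1) ⇒ p = 1/3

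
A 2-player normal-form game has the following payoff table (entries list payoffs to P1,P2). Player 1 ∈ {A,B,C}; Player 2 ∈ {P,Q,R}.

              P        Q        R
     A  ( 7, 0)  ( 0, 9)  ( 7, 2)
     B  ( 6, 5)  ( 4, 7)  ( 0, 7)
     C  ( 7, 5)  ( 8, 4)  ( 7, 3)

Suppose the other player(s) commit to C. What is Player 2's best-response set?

argmax u_2 = {P}

u_2(P vs C) = 5
u_2(Q vs C) = 4
u_2(R vs C) = 3
max payoff 5 at {P}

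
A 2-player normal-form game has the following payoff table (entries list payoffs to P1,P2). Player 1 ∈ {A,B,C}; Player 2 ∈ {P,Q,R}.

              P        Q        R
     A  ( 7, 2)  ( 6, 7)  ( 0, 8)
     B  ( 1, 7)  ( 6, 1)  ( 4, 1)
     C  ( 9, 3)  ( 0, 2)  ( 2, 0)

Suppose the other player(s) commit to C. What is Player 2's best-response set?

u_2(P vs C) = 3
u_2(Q vs C) = 2
u_2(R vs C) = 0
max payoff 3 at {P}

P2 best: {P}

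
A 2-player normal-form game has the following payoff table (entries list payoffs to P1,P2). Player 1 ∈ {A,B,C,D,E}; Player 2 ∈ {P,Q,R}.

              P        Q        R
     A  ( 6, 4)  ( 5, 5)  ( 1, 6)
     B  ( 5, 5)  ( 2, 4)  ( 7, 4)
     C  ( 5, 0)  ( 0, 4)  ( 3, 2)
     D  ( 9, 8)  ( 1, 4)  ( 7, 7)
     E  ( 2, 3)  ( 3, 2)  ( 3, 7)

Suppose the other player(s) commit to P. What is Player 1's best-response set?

BR_1 = {D}

u_1(A vs P) = 6
u_1(B vs P) = 5
u_1(C vs P) = 5
u_1(D vs P) = 9
u_1(E vs P) = 2
max payoff 9 at {D}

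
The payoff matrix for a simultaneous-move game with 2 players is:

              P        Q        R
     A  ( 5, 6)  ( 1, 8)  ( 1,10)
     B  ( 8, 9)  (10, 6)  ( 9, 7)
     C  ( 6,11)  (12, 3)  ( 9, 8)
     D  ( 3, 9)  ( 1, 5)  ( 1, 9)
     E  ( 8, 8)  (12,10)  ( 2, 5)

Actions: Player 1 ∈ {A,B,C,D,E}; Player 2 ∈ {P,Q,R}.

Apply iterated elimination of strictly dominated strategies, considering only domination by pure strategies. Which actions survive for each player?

Remaining: P1:{B,C,E} P2:{P,Q}

P1 drop A (B beats it: P:8>5 Q:10>1 R:9>1)
P1 drop D (B beats it: P:8>3 Q:10>1 R:9>1)
P2 drop R (P beats it: B:9>7 C:11>8 E:8>5)
P1→{B,C,E} P2→{P,Q}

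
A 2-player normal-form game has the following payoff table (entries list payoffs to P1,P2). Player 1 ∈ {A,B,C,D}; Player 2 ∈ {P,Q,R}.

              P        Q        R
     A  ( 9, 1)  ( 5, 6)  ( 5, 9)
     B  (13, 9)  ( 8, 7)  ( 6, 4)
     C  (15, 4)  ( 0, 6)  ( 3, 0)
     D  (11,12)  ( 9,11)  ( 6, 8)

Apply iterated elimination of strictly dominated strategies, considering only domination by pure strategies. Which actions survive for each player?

P1 drop A (B beats it: P:13>9 Q:8>5 R:6>5)
P2 drop R (P beats it: B:9>4 C:4>0 D:12>8)
P1→{B,C,D} P2→{P,Q}

Survivors P1:{B,C,D} P2:{P,Q}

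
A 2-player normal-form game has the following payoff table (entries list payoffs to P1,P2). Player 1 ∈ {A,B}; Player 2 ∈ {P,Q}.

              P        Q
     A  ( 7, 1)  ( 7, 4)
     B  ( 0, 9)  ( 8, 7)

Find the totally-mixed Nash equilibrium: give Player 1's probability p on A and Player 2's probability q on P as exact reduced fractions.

P1 indiff ⇒ q·7+(1-q)·7 = q·0+(1-q)·8 ⇒ q(7) = (1-q)(1) ⇒ q = 1/8
P2 indiff ⇒ p·1+(1-p)·9 = p·4+(1-p)·7 ⇒ p(-3) = (1-p)(-2) ⇒ p = 2/5

P1 mixes 2/5 on A; P2 mixes 1/8 on P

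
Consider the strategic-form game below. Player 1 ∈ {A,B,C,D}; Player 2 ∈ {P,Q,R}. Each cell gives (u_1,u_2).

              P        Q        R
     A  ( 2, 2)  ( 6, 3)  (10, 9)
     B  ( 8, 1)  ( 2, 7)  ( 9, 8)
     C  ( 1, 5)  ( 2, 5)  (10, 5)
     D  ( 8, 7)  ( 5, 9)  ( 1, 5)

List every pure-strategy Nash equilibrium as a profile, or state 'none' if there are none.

(A,P): not NE [P1→D gives 8>2; P2→R gives 9>2]
(A,Q): not NE [P2→R gives 9>3]
(A,R): NE
(B,P): not NE [P2→R gives 8>1]
(B,Q): not NE [P1→A gives 6>2; P2→R gives 8>7]
(B,R): not NE [P1→C gives 10>9]
(C,P): not NE [P1→D gives 8>1]
(C,Q): not NE [P1→A gives 6>2]
(C,R): NE
(D,P): not NE [P2→Q gives 9>7]
(D,Q): not NE [P1→A gives 6>5]
(D,R): not NE [P1→C gives 10>1; P2→Q gives 9>5]

PSNE = {(A,R), (C,R)}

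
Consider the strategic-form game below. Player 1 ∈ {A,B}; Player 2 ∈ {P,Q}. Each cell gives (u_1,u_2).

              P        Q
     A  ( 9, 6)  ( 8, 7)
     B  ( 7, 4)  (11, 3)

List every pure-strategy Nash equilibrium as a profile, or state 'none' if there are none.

(A,P): not NE [P2→Q gives 7>6]
(A,Q): not NE [P1→B gives 11>8]
(B,P): not NE [P1→A gives 9>7]
(B,Q): not NE [P2→P gives 4>3]

PSNE: ∅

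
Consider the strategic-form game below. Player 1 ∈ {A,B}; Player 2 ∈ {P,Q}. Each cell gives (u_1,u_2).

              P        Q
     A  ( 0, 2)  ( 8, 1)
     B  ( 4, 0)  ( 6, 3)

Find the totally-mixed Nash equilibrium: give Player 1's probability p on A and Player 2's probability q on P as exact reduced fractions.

p=3/4, q=1/3

P1 indiff ⇒ q·0+(1-q)·8 = q·4+(1-q)·6 ⇒ q(-4) = (1-q)(-2) ⇒ q = 1/3
P2 indiff ⇒ p·2+(1-p)·0 = p·1+(1-p)·3 ⇒ p(1) = (1-p)(3) ⇒ p = 3/4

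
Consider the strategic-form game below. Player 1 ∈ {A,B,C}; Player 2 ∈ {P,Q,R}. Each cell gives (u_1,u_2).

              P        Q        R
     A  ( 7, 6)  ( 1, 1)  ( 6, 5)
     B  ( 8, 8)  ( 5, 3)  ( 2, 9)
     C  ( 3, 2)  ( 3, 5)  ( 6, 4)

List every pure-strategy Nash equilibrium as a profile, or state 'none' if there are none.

(A,P): not NE [P1→B gives 8>7]
(A,Q): not NE [P1→B gives 5>1; P2→P gives 6>1]
(A,R): not NE [P2→P gives 6>5]
(B,P): not NE [P2→R gives 9>8]
(B,Q): not NE [P2→R gives 9>3]
(B,R): not NE [P1→C gives 6>2]
(C,P): not NE [P1→B gives 8>3; P2→Q gives 5>2]
(C,Q): not NE [P1→B gives 5>3]
(C,R): not NE [P2→Q gives 5>4]

Equilibria: none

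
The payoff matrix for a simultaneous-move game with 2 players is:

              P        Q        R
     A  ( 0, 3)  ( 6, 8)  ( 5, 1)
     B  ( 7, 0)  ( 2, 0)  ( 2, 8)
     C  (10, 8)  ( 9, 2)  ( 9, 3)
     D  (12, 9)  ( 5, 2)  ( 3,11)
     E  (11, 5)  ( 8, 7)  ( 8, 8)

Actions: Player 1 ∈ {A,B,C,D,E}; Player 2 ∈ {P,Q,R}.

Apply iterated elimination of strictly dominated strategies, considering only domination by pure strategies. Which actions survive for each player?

Remaining: P1:{C,D,E} P2:{P,R}

P1 drop A (C beats it: P:10>0 Q:9>6 R:9>5)
P1 drop B (C beats it: P:10>7 Q:9>2 R:9>2)
P2 drop Q (R beats it: C:3>2 D:11>2 E:8>7)
P1→{C,D,E} P2→{P,R}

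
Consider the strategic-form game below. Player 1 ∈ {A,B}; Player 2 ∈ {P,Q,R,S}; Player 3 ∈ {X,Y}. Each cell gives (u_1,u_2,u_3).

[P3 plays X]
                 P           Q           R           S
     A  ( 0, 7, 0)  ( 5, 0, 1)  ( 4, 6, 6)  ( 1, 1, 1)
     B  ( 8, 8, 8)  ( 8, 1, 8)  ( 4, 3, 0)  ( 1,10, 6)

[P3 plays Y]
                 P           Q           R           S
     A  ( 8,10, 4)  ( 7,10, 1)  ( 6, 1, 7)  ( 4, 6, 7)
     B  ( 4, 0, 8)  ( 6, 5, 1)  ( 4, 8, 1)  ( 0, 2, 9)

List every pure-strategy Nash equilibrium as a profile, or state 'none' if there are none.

NE set: (A,P,Y), (A,Q,Y)

(A,P,X): not NE [P1→B gives 8>0; P3→Y gives 4>0]
(A,P,Y): NE
(A,Q,X): not NE [P1→B gives 8>5; P2→P gives 7>0]
(A,Q,Y): NE
(A,R,X): not NE [P2→P gives 7>6; P3→Y gives 7>6]
(A,R,Y): not NE [P2→Q gives 10>1]
(A,S,X): not NE [P2→P gives 7>1; P3→Y gives 7>1]
(A,S,Y): not NE [P2→Q gives 10>6]
(B,P,X): not NE [P2→S gives 10>8]
(B,P,Y): not NE [P1→A gives 8>4; P2→R gives 8>0]
(B,Q,X): not NE [P2→S gives 10>1]
(B,Q,Y): not NE [P1→A gives 7>6; P2→R gives 8>5; P3→X gives 8>1]
(B,R,X): not NE [P2→S gives 10>3; P3→Y gives 1>0]
(B,R,Y): not NE [P1→A gives 6>4]
(B,S,X): not NE [P3→Y gives 9>6]
(B,S,Y): not NE [P1→A gives 4>0; P2→R gives 8>2]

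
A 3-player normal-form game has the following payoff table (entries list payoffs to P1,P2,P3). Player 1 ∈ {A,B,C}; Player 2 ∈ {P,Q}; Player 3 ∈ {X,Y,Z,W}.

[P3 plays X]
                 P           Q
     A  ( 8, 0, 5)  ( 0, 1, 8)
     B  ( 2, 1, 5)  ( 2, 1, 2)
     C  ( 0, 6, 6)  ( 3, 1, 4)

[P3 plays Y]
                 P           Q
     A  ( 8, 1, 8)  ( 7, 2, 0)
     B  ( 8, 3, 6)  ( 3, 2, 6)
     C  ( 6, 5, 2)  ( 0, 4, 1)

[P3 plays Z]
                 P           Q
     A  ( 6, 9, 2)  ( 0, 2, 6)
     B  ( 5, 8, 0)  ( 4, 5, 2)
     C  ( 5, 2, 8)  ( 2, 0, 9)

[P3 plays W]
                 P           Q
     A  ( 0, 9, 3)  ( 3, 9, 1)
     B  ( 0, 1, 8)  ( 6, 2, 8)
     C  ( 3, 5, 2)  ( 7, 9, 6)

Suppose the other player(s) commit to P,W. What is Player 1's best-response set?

u_1(A vs P,W) = 0
u_1(B vs P,W) = 0
u_1(C vs P,W) = 3
max payoff 3 at {C}

BR_1 = {C}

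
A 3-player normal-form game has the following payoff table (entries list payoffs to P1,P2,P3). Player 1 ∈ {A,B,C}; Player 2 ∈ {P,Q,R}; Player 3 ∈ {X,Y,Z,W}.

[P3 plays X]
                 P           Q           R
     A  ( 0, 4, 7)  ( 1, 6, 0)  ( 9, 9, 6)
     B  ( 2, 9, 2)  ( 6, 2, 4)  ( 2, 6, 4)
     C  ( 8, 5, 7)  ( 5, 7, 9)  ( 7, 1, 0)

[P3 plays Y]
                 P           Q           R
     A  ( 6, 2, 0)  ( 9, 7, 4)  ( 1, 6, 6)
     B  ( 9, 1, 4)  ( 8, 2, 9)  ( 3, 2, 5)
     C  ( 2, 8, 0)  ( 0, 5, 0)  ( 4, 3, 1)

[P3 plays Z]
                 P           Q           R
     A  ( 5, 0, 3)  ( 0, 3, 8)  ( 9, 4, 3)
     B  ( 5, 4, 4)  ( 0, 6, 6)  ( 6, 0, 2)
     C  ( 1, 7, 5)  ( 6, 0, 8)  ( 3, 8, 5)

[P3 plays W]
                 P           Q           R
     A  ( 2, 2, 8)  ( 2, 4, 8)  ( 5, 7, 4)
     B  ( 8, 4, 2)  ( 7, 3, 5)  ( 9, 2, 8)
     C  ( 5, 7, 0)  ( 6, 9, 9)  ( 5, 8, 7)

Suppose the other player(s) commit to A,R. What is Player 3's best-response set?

argmax u_3 = {X,Y}

u_3(X vs A,R) = 6
u_3(Y vs A,R) = 6
u_3(Z vs A,R) = 3
u_3(W vs A,R) = 4
max payoff 6 at {X,Y}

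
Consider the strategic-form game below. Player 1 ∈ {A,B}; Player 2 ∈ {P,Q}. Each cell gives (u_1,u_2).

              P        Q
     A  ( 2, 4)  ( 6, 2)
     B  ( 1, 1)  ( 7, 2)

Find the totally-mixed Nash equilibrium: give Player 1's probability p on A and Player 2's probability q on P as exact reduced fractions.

P1 indiff ⇒ q·2+(1-q)·6 = q·1+(1-q)·7 ⇒ q(1) = (1-q)(1) ⇒ q = 1/2
P2 indiff ⇒ p·4+(1-p)·1 = p·2+(1-p)·2 ⇒ p(2) = (1-p)(1) ⇒ p = 1/3

(p,q) = (1/3, 1/2)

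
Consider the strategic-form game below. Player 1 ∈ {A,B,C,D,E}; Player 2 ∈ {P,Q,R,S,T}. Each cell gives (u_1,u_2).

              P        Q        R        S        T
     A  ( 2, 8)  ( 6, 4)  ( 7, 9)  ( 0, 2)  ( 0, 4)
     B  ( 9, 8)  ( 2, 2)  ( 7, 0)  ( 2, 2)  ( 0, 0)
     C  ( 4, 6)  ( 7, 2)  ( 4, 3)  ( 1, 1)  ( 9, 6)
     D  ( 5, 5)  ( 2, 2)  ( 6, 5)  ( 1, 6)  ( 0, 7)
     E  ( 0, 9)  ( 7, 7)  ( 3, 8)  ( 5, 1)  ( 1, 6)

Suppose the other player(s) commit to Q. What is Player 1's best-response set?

argmax u_1 = {C,E}

u_1(A vs Q) = 6
u_1(B vs Q) = 2
u_1(C vs Q) = 7
u_1(D vs Q) = 2
u_1(E vs Q) = 7
max payoff 7 at {C,E}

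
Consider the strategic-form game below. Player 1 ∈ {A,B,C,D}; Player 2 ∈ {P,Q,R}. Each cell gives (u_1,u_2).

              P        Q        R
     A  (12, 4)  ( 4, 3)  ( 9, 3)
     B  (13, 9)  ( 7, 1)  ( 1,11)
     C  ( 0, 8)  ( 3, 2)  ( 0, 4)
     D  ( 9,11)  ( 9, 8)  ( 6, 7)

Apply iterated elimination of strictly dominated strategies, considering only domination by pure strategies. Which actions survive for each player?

IESDS → P1:{A,B} P2:{P,R}

P1 drop C (A beats it: P:12>0 Q:4>3 R:9>0)
P2 drop Q (P beats it: A:4>3 B:9>1 D:11>8)
P1 drop D (A beats it: P:12>9 R:9>6)
P1→{A,B} P2→{P,R}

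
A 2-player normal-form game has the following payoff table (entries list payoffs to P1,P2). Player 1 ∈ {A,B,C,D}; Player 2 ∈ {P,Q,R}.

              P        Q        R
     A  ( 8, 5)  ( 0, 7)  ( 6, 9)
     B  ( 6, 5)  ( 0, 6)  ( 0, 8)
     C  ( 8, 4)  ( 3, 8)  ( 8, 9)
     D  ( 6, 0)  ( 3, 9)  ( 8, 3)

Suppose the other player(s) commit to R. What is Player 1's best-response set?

u_1(A vs R) = 6
u_1(B vs R) = 0
u_1(C vs R) = 8
u_1(D vs R) = 8
max payoff 8 at {C,D}

argmax u_1 = {C,D}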